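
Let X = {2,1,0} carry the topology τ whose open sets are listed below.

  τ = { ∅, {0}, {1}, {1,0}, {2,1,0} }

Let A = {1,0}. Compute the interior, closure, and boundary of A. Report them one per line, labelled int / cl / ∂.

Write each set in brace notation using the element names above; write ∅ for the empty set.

open subsets of A: ∅, {0}, {1}, {1,0}; so int(A) = {1,0}
closure: X∖int(X∖A) = X∖∅ = {2,1,0}
∂A = {2,1,0} minus {1,0} = {2}

int(A) = {1,0}
cl(A)  = {2,1,0}
∂A     = {2}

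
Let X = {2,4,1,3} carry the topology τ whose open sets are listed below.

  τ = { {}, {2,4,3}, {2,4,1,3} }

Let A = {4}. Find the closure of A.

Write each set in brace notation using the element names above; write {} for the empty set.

X∖A={2,1,3}, int(X∖A)={}, hence cl(A)={2,4,1,3}

{2,4,1,3}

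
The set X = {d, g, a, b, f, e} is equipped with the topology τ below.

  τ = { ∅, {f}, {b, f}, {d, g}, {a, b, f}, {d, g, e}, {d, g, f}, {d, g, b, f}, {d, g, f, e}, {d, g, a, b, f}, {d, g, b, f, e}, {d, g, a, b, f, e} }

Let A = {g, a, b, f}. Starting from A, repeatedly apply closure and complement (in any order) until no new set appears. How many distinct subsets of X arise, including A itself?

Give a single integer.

X∖A={d, e}, int(X∖A)=∅, hence cl(A)={d, g, a, b, f, e}
Orbit (k=closure, c=complement):
  1. A     = {g, a, b, f}
  2. kA    = {d, g, a, b, f, e}
  3. cA    = {d, e}
  4. ckA   = ∅
  5. kcA   = {d, g, e}
  6. ckcA  = {a, b, f}
(closed under both — stop)

6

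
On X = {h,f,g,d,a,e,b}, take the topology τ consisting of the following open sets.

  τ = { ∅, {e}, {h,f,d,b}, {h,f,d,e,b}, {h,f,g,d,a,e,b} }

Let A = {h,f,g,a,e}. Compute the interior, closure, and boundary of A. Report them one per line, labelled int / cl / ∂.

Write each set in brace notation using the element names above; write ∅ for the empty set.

int(A) = {e}
cl(A)  = {h,f,g,d,a,e,b}
∂A     = {h,f,g,d,a,b}

interior: largest open inside A is {e} (from ∅, {e})
cl via duality: int({d,b}) = ∅, so X∖∅ = {h,f,g,d,a,e,b}
cl∖int = {h,f,g,d,a,b}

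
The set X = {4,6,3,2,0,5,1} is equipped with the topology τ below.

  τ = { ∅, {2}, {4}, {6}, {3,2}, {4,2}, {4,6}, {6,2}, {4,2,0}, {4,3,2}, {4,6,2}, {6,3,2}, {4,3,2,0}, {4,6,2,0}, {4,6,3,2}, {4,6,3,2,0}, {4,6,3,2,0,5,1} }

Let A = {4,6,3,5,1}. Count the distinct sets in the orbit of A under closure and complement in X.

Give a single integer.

8

cl via duality: int({2,0}) = {2}, so X∖{2} = {4,6,3,0,5,1}
Write k for closure, c for complement:
  1. A     = {4,6,3,5,1}
  2. kA    = {4,6,3,0,5,1}
  3. cA    = {2,0}
  4. ckA   = {2}
  5. kcA   = {3,2,0,5,1}
  6. ckcA  = {4,6}
  7. kckcA = {4,6,0,5,1}
  8. ckckcA = {3,2}
applying k or c yields no new set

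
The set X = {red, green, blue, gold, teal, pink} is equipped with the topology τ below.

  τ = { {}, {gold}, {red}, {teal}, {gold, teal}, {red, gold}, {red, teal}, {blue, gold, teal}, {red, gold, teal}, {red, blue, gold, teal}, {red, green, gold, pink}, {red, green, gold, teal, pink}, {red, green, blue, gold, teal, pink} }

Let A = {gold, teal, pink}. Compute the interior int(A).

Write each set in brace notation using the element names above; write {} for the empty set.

{gold, teal}

interior: largest open inside A is {gold, teal} (from {}, {gold}, {teal}, {gold, teal})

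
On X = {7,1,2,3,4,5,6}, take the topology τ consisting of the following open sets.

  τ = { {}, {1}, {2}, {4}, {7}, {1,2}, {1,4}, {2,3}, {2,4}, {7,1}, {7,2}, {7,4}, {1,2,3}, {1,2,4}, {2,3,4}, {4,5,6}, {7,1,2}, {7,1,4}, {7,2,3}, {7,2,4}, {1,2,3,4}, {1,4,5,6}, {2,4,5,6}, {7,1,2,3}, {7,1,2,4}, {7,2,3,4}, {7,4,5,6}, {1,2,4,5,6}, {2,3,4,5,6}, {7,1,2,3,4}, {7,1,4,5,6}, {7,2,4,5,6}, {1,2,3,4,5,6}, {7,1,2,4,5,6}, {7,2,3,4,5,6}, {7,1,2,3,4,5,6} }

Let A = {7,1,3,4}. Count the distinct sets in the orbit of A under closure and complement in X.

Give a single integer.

cl via duality: int({2,5,6}) = {2}, so X∖{2} = {7,1,3,4,5,6}
Write k for closure, c for complement:
  1. A     = {7,1,3,4}
  2. kA    = {7,1,3,4,5,6}
  3. cA    = {2,5,6}
  4. ckA   = {2}
  5. kcA   = {2,3,5,6}
  6. kckA  = {2,3}
  7. ckcA  = {7,1,4}
  8. ckckA = {7,1,4,5,6}
applying k or c yields no new set

8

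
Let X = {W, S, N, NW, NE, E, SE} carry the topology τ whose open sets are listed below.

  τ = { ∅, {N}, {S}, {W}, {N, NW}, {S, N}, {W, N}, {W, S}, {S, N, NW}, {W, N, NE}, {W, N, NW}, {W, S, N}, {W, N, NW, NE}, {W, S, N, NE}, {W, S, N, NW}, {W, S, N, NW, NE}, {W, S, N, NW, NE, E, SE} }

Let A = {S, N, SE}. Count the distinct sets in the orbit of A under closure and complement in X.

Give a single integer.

complement {W, NW, NE, E}; its interior {W}; cl(A) = X∖{W} = {S, N, NW, NE, E, SE}
With k = closure, c = complement:
  1. A     = {S, N, SE}
  2. kA    = {S, N, NW, NE, E, SE}
  3. cA    = {W, NW, NE, E}
  4. ckA   = {W}
  5. kcA   = {W, NW, NE, E, SE}
  6. kckA  = {W, NE, E, SE}
  7. ckcA  = {S, N}
  8. ckckA = {S, N, NW}
k, c of each give nothing new

8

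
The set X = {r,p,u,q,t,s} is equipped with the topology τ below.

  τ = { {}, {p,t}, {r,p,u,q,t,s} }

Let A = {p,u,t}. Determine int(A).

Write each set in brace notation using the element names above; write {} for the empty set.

open subsets of A: {}, {p,t}; so int(A) = {p,t}

{p,t}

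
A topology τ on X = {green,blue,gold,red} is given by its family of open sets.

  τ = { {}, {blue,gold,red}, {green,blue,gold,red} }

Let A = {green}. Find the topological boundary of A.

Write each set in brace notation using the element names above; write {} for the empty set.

{green}

interior: largest open inside A is {} (from {})
cl via duality: int({blue,gold,red}) = {blue,gold,red}, so X∖{blue,gold,red} = {green}
cl∖int = {green}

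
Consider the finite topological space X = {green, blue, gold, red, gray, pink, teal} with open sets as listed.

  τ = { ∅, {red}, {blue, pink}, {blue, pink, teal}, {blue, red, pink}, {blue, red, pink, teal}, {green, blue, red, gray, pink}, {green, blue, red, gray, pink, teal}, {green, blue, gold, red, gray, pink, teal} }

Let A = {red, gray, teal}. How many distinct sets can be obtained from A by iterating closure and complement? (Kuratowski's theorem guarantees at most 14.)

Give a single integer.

cl via duality: int({green, blue, gold, pink}) = {blue, pink}, so X∖{blue, pink} = {green, gold, red, gray, teal}
Write k for closure, c for complement:
  1. A     = {red, gray, teal}
  2. kA    = {green, gold, red, gray, teal}
  3. cA    = {green, blue, gold, pink}
  4. ckA   = {blue, pink}
  5. kcA   = {green, blue, gold, gray, pink, teal}
  6. ckcA  = {red}
  7. kckcA = {green, gold, red, gray}
  8. ckckcA = {blue, pink, teal}
applying k or c yields no new set

8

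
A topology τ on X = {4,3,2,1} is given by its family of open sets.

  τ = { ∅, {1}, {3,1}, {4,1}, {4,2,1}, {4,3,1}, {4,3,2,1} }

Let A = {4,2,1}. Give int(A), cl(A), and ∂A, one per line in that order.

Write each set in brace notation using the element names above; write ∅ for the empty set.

U open, U⊆A: ∅, {1}, {4,1}, {4,2,1}. int(A) = ⋃ = {4,2,1}
X∖A={3}, int(X∖A)=∅, hence cl(A)={4,3,2,1}
∂A: remove int from cl → {3}

int(A) = {4,2,1}
cl(A)  = {4,3,2,1}
∂A     = {3}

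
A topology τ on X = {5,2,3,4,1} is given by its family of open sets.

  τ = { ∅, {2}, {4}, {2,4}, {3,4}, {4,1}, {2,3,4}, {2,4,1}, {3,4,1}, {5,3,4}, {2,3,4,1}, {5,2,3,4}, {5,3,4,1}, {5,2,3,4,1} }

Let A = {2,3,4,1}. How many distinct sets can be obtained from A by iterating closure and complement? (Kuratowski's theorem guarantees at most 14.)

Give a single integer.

4

X∖A={5}, int(X∖A)=∅, hence cl(A)={5,2,3,4,1}
Orbit (k=closure, c=complement):
  1. A     = {2,3,4,1}
  2. kA    = {5,2,3,4,1}
  3. cA    = {5}
  4. ckA   = ∅
(closed under both — stop)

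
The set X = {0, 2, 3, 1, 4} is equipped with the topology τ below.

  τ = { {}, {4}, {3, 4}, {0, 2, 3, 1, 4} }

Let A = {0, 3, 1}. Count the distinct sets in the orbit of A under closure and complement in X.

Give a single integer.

6

cl via duality: int({2, 4}) = {4}, so X∖{4} = {0, 2, 3, 1}
Write k for closure, c for complement:
  1. A     = {0, 3, 1}
  2. kA    = {0, 2, 3, 1}
  3. cA    = {2, 4}
  4. ckA   = {4}
  5. kcA   = {0, 2, 3, 1, 4}
  6. ckcA  = {}
applying k or c yields no new set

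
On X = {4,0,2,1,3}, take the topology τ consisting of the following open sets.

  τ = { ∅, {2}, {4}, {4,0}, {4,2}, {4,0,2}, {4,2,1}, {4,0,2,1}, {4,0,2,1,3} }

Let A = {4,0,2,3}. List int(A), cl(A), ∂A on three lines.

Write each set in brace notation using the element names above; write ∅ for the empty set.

int(A) = {4,0,2}
cl(A)  = {4,0,2,1,3}
∂A     = {1,3}

interior: largest open inside A is {4,0,2} (from ∅, {4}, {2}, {4,2}, {4,0}, {4,0,2})
cl via duality: int({1}) = ∅, so X∖∅ = {4,0,2,1,3}
cl∖int = {1,3}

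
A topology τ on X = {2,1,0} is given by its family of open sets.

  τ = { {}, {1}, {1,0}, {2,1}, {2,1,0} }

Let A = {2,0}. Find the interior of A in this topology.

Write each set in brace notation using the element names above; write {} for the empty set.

U open, U⊆A: {}. int(A) = ⋃ = {}

{}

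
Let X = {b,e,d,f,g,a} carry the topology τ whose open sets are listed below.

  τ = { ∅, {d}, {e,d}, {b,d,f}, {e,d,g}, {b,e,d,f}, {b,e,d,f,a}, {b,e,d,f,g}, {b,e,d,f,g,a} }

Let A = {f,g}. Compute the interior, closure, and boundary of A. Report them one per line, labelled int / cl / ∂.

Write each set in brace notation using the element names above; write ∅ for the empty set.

int(A) = ∅
cl(A)  = {b,f,g,a}
∂A     = {b,f,g,a}

U open, U⊆A: ∅. int(A) = ⋃ = ∅
X∖A={b,e,d,a}, int(X∖A)={e,d}, hence cl(A)={b,f,g,a}
∂A: remove int from cl → {b,f,g,a}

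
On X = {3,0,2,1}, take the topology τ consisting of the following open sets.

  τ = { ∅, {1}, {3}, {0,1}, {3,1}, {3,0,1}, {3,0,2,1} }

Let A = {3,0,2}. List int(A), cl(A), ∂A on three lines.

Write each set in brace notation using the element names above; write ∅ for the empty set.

opens ⊆ A: ∅, {3}; union → int = {3}
complement {1}; its interior {1}; cl(A) = X∖{1} = {3,0,2}
boundary = {3,0,2} ∖ {3} = {0,2}

int(A) = {3}
cl(A)  = {3,0,2}
∂A     = {0,2}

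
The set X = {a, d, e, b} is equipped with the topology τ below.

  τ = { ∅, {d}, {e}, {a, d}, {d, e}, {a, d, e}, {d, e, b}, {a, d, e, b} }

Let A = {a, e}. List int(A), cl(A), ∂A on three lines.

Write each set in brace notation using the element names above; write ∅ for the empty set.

interior: largest open inside A is {e} (from ∅, {e})
cl via duality: int({d, b}) = {d}, so X∖{d} = {a, e, b}
cl∖int = {a, b}

int(A) = {e}
cl(A)  = {a, e, b}
∂A     = {a, b}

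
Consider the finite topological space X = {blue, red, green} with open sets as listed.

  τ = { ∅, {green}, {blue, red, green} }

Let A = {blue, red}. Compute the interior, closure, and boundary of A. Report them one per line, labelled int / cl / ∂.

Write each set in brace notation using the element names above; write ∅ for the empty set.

int(A) = ∅
cl(A)  = {blue, red}
∂A     = {blue, red}

opens ⊆ A: ∅; union → int = ∅
complement {green}; its interior {green}; cl(A) = X∖{green} = {blue, red}
boundary = {blue, red} ∖ ∅ = {blue, red}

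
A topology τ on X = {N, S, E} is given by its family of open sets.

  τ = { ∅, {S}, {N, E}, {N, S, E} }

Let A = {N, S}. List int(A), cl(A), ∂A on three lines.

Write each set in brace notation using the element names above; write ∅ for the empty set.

int(A) = {S}
cl(A)  = {N, S, E}
∂A     = {N, E}

opens ⊆ A: ∅, {S}; union → int = {S}
complement {E}; its interior ∅; cl(A) = X∖∅ = {N, S, E}
boundary = {N, S, E} ∖ {S} = {N, E}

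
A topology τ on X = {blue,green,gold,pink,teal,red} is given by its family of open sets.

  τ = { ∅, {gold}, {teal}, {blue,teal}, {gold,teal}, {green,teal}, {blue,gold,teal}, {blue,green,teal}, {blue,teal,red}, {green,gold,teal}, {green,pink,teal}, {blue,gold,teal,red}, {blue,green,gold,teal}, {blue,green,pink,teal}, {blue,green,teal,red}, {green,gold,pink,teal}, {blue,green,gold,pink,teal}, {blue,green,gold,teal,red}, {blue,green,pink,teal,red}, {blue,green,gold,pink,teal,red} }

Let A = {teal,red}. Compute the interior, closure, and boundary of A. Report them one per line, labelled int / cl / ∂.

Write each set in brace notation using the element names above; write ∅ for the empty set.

int(A) = {teal}
cl(A)  = {blue,green,pink,teal,red}
∂A     = {blue,green,pink,red}

interior: largest open inside A is {teal} (from ∅, {teal})
cl via duality: int({blue,green,gold,pink}) = {gold}, so X∖{gold} = {blue,green,pink,teal,red}
cl∖int = {blue,green,pink,red}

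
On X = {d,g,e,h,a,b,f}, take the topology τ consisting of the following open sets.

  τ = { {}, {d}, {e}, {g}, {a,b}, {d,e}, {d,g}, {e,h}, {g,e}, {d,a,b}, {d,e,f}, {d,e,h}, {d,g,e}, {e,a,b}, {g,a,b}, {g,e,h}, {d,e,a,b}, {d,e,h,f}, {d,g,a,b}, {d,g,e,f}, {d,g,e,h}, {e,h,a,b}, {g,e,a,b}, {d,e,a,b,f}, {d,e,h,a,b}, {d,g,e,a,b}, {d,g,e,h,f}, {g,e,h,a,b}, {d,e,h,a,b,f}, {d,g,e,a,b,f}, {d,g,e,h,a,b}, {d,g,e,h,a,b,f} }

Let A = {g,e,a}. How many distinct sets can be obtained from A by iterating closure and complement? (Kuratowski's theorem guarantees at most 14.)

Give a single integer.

closure: X∖int(X∖A) = X∖{d} = {g,e,h,a,b,f}
Let k=closure and c=complement:
  1. A     = {g,e,a}
  2. kA    = {g,e,h,a,b,f}
  3. cA    = {d,h,b,f}
  4. ckA   = {d}
  5. kcA   = {d,h,a,b,f}
  6. kckA  = {d,f}
  7. ckcA  = {g,e}
  8. ckckA = {g,e,h,a,b}
  9. kckcA = {g,e,h,f}
  10. ckckcA = {d,a,b}
  11. kckckcA = {d,a,b,f}
  12. ckckckcA = {g,e,h}
— saturated at 12

12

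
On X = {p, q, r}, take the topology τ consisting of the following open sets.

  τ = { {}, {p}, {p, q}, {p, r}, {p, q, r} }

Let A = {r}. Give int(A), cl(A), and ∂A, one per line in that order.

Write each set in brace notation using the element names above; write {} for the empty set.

int(A) = {}
cl(A)  = {r}
∂A     = {r}

interior: largest open inside A is {} (from {})
cl via duality: int({p, q}) = {p, q}, so X∖{p, q} = {r}
cl∖int = {r}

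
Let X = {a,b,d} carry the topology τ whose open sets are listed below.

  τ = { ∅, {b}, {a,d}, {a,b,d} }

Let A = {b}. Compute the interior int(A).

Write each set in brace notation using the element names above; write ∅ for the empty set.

interior: largest open inside A is {b} (from ∅, {b})

{b}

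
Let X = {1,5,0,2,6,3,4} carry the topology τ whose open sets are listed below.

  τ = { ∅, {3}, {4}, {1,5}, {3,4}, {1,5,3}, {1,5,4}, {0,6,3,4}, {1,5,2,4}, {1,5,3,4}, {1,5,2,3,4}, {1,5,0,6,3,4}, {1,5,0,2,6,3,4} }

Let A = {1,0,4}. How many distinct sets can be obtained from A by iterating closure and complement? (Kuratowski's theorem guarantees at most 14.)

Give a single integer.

10

X∖A={5,2,6,3}, int(X∖A)={3}, hence cl(A)={1,5,0,2,6,4}
Orbit (k=closure, c=complement):
  1. A     = {1,0,4}
  2. kA    = {1,5,0,2,6,4}
  3. cA    = {5,2,6,3}
  4. ckA   = {3}
  5. kcA   = {1,5,0,2,6,3}
  6. kckA  = {0,6,3}
  7. ckcA  = {4}
  8. ckckA = {1,5,2,4}
  9. kckcA = {0,2,6,4}
  10. ckckcA = {1,5,3}
(closed under both — stop)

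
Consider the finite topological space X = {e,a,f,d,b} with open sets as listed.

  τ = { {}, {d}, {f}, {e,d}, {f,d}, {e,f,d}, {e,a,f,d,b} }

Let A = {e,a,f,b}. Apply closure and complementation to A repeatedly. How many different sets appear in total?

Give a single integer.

6

closure: X∖int(X∖A) = X∖{d} = {e,a,f,b}
Let k=closure and c=complement:
  1. A     = {e,a,f,b}
  2. cA    = {d}
  3. kcA   = {e,a,d,b}
  4. ckcA  = {f}
  5. kckcA = {a,f,b}
  6. ckckcA = {e,d}
— saturated at 6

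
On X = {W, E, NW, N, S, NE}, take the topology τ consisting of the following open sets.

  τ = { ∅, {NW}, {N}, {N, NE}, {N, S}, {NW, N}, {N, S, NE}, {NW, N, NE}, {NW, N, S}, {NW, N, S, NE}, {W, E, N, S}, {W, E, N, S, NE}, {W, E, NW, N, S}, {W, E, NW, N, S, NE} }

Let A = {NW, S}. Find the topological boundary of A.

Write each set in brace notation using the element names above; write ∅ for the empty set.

interior: largest open inside A is {NW} (from ∅, {NW})
cl via duality: int({W, E, N, NE}) = {N, NE}, so X∖{N, NE} = {W, E, NW, S}
cl∖int = {W, E, S}

{W, E, S}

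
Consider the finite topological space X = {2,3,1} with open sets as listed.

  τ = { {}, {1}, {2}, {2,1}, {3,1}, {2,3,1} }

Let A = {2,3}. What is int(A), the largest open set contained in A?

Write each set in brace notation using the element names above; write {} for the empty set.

{2}

interior: largest open inside A is {2} (from {}, {2})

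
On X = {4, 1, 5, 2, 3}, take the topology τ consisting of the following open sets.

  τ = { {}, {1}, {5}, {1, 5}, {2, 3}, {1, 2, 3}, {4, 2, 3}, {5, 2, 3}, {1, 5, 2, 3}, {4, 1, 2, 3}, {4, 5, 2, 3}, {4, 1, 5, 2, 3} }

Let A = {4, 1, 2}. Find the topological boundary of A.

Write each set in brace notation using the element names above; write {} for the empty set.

{4, 2, 3}

U open, U⊆A: {}, {1}. int(A) = ⋃ = {1}
X∖A={5, 3}, int(X∖A)={5}, hence cl(A)={4, 1, 2, 3}
∂A: remove int from cl → {4, 2, 3}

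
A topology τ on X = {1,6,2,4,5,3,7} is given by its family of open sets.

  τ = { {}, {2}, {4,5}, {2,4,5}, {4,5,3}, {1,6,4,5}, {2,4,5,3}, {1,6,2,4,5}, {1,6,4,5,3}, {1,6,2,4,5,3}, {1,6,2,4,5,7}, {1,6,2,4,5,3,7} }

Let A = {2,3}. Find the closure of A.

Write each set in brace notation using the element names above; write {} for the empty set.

cl via duality: int({1,6,4,5,7}) = {1,6,4,5}, so X∖{1,6,4,5} = {2,3,7}

{2,3,7}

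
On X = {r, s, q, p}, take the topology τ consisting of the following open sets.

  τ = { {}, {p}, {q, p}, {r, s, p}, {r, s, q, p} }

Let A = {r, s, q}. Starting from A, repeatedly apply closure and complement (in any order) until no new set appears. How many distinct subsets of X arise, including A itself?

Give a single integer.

X∖A={p}, int(X∖A)={p}, hence cl(A)={r, s, q}
Orbit (k=closure, c=complement):
  1. A     = {r, s, q}
  2. cA    = {p}
  3. kcA   = {r, s, q, p}
  4. ckcA  = {}
(closed under both — stop)

4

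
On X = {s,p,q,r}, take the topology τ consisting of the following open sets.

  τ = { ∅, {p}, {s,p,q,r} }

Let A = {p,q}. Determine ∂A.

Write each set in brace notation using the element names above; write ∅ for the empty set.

{s,q,r}

interior: largest open inside A is {p} (from ∅, {p})
cl via duality: int({s,r}) = ∅, so X∖∅ = {s,p,q,r}
cl∖int = {s,q,r}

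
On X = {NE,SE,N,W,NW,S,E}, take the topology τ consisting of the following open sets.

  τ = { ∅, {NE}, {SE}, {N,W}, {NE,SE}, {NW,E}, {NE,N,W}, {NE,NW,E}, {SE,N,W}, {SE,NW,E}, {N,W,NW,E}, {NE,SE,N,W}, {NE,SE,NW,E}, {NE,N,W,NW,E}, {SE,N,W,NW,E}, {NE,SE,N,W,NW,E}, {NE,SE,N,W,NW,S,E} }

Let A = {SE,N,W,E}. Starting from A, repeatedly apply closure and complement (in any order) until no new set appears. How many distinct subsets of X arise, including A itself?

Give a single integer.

10

cl via duality: int({NE,NW,S}) = {NE}, so X∖{NE} = {SE,N,W,NW,S,E}
Write k for closure, c for complement:
  1. A     = {SE,N,W,E}
  2. kA    = {SE,N,W,NW,S,E}
  3. cA    = {NE,NW,S}
  4. ckA   = {NE}
  5. kcA   = {NE,NW,S,E}
  6. kckA  = {NE,S}
  7. ckcA  = {SE,N,W}
  8. ckckA = {SE,N,W,NW,E}
  9. kckcA = {SE,N,W,S}
  10. ckckcA = {NE,NW,E}
applying k or c yields no new set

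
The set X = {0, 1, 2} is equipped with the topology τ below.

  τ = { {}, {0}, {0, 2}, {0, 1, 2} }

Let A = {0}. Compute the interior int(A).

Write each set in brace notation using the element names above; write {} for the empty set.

opens ⊆ A: {}, {0}; union → int = {0}

{0}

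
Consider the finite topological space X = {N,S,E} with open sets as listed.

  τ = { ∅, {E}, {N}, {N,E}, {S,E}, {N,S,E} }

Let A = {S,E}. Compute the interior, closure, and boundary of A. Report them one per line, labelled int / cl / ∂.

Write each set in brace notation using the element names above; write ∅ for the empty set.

int(A) = {S,E}
cl(A)  = {S,E}
∂A     = ∅

interior: largest open inside A is {S,E} (from ∅, {E}, {S,E})
cl via duality: int({N}) = {N}, so X∖{N} = {S,E}
cl∖int = ∅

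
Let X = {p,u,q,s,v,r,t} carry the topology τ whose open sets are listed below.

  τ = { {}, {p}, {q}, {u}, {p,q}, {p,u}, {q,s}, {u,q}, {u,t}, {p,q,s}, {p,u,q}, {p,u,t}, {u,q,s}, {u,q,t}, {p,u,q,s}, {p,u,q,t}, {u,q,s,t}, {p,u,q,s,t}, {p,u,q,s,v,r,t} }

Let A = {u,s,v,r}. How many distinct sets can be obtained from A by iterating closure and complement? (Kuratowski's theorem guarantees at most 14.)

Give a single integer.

X∖A={p,q,t}, int(X∖A)={p,q}, hence cl(A)={u,s,v,r,t}
Orbit (k=closure, c=complement):
  1. A     = {u,s,v,r}
  2. kA    = {u,s,v,r,t}
  3. cA    = {p,q,t}
  4. ckA   = {p,q}
  5. kcA   = {p,q,s,v,r,t}
  6. kckA  = {p,q,s,v,r}
  7. ckcA  = {u}
  8. ckckA = {u,t}
  9. kckcA = {u,v,r,t}
  10. ckckcA = {p,q,s}
(closed under both — stop)

10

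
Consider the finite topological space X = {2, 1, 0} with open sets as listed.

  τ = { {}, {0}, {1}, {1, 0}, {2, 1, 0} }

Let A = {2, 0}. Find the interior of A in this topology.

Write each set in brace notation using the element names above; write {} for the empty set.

U open, U⊆A: {}, {0}. int(A) = ⋃ = {0}

{0}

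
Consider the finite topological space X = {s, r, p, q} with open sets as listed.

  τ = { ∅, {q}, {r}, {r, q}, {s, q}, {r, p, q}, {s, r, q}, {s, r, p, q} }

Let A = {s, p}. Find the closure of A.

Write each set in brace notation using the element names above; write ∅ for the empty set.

{s, p}

complement {r, q}; its interior {r, q}; cl(A) = X∖{r, q} = {s, p}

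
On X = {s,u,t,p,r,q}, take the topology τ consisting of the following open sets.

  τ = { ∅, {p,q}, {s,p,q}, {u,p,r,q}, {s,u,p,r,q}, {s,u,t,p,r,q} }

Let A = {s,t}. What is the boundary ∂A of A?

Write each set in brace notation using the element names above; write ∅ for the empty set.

opens ⊆ A: ∅; union → int = ∅
complement {u,p,r,q}; its interior {u,p,r,q}; cl(A) = X∖{u,p,r,q} = {s,t}
boundary = {s,t} ∖ ∅ = {s,t}

{s,t}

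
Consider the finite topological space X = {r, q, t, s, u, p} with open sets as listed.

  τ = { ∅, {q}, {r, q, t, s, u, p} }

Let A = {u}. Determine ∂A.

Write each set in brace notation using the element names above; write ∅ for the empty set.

{r, t, s, u, p}

open subsets of A: ∅; so int(A) = ∅
closure: X∖int(X∖A) = X∖{q} = {r, t, s, u, p}
∂A = {r, t, s, u, p} minus ∅ = {r, t, s, u, p}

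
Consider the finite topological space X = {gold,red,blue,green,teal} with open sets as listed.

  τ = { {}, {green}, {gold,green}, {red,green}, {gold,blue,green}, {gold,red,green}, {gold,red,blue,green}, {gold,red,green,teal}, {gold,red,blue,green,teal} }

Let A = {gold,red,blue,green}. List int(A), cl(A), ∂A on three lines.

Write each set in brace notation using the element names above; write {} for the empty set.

interior: largest open inside A is {gold,red,blue,green} (from {}, {green}, {gold,green}, {red,green}, {gold,blue,green}, {gold,red,green}, {gold,red,blue,green})
cl via duality: int({teal}) = {}, so X∖{} = {gold,red,blue,green,teal}
cl∖int = {teal}

int(A) = {gold,red,blue,green}
cl(A)  = {gold,red,blue,green,teal}
∂A     = {teal}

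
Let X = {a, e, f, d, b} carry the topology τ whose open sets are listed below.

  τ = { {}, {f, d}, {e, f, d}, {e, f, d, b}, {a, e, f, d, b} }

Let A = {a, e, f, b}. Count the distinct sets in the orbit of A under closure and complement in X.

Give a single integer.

X∖A={d}, int(X∖A)={}, hence cl(A)={a, e, f, d, b}
Orbit (k=closure, c=complement):
  1. A     = {a, e, f, b}
  2. kA    = {a, e, f, d, b}
  3. cA    = {d}
  4. ckA   = {}
(closed under both — stop)

4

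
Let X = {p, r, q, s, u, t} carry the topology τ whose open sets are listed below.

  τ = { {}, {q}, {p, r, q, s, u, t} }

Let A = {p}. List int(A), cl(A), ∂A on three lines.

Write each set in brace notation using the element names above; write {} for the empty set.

open subsets of A: {}; so int(A) = {}
closure: X∖int(X∖A) = X∖{q} = {p, r, s, u, t}
∂A = {p, r, s, u, t} minus {} = {p, r, s, u, t}

int(A) = {}
cl(A)  = {p, r, s, u, t}
∂A     = {p, r, s, u, t}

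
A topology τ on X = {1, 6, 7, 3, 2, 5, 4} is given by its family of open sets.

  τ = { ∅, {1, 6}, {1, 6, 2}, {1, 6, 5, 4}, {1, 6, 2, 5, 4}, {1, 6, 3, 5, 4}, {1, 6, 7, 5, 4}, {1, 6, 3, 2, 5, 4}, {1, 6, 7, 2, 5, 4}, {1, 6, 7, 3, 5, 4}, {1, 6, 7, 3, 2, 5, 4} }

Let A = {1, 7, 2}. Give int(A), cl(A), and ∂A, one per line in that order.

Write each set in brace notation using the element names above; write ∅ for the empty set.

int(A) = ∅
cl(A)  = {1, 6, 7, 3, 2, 5, 4}
∂A     = {1, 6, 7, 3, 2, 5, 4}

open subsets of A: ∅; so int(A) = ∅
closure: X∖int(X∖A) = X∖∅ = {1, 6, 7, 3, 2, 5, 4}
∂A = {1, 6, 7, 3, 2, 5, 4} minus ∅ = {1, 6, 7, 3, 2, 5, 4}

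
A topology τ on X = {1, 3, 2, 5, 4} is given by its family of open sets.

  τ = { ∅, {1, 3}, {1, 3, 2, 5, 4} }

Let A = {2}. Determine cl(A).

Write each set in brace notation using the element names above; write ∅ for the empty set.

X∖A={1, 3, 5, 4}, int(X∖A)={1, 3}, hence cl(A)={2, 5, 4}

{2, 5, 4}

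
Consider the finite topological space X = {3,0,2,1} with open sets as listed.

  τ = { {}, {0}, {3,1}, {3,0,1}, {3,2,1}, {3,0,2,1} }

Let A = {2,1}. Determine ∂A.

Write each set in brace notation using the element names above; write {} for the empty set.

{3,2,1}

interior: largest open inside A is {} (from {})
cl via duality: int({3,0}) = {0}, so X∖{0} = {3,2,1}
cl∖int = {3,2,1}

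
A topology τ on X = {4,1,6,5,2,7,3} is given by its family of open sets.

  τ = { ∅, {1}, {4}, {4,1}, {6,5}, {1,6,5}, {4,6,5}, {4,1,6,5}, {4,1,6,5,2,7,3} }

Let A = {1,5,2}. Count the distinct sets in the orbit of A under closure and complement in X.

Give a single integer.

10

closure: X∖int(X∖A) = X∖{4} = {1,6,5,2,7,3}
Let k=closure and c=complement:
  1. A     = {1,5,2}
  2. kA    = {1,6,5,2,7,3}
  3. cA    = {4,6,7,3}
  4. ckA   = {4}
  5. kcA   = {4,6,5,2,7,3}
  6. kckA  = {4,2,7,3}
  7. ckcA  = {1}
  8. ckckA = {1,6,5}
  9. kckcA = {1,2,7,3}
  10. ckckcA = {4,6,5}
— saturated at 10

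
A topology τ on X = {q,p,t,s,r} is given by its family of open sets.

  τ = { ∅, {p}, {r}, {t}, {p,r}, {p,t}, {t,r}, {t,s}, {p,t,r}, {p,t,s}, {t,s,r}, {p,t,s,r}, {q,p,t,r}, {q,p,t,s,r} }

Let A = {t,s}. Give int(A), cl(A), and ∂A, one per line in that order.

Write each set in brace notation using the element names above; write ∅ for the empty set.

opens ⊆ A: ∅, {t}, {t,s}; union → int = {t,s}
complement {q,p,r}; its interior {p,r}; cl(A) = X∖{p,r} = {q,t,s}
boundary = {q,t,s} ∖ {t,s} = {q}

int(A) = {t,s}
cl(A)  = {q,t,s}
∂A     = {q}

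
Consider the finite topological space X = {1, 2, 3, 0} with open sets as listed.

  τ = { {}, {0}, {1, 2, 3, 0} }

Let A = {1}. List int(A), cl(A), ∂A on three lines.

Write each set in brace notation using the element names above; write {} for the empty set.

int(A) = {}
cl(A)  = {1, 2, 3}
∂A     = {1, 2, 3}

open subsets of A: {}; so int(A) = {}
closure: X∖int(X∖A) = X∖{0} = {1, 2, 3}
∂A = {1, 2, 3} minus {} = {1, 2, 3}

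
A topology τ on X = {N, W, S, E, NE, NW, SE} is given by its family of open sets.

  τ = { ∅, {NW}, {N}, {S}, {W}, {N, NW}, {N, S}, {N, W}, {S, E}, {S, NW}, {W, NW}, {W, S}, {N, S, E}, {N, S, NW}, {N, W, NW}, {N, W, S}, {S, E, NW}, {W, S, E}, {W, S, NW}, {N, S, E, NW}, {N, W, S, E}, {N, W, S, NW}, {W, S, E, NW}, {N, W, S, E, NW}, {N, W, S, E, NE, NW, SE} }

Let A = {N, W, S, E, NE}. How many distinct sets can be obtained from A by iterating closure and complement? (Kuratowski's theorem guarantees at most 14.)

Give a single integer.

complement {NW, SE}; its interior {NW}; cl(A) = X∖{NW} = {N, W, S, E, NE, SE}
With k = closure, c = complement:
  1. A     = {N, W, S, E, NE}
  2. kA    = {N, W, S, E, NE, SE}
  3. cA    = {NW, SE}
  4. ckA   = {NW}
  5. kcA   = {NE, NW, SE}
  6. ckcA  = {N, W, S, E}
k, c of each give nothing new

6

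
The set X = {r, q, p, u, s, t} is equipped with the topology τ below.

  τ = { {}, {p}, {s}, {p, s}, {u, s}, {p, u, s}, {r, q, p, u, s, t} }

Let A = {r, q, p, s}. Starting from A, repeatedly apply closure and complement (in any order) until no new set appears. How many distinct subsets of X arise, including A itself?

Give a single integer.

closure: X∖int(X∖A) = X∖{} = {r, q, p, u, s, t}
Let k=closure and c=complement:
  1. A     = {r, q, p, s}
  2. kA    = {r, q, p, u, s, t}
  3. cA    = {u, t}
  4. ckA   = {}
  5. kcA   = {r, q, u, t}
  6. ckcA  = {p, s}
— saturated at 6

6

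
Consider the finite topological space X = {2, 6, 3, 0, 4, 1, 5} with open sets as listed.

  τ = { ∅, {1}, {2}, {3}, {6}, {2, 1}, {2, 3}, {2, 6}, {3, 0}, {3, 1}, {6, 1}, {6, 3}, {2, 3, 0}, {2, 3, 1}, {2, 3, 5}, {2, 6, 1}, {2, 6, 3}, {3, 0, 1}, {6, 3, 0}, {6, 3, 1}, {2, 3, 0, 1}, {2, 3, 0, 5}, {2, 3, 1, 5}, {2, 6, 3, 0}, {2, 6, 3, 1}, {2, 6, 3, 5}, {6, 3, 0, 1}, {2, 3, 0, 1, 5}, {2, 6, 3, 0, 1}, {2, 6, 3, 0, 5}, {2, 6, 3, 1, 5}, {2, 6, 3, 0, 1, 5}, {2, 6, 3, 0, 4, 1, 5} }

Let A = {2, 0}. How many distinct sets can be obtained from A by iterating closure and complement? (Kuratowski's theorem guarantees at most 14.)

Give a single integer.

8

cl via duality: int({6, 3, 4, 1, 5}) = {6, 3, 1}, so X∖{6, 3, 1} = {2, 0, 4, 5}
Write k for closure, c for complement:
  1. A     = {2, 0}
  2. kA    = {2, 0, 4, 5}
  3. cA    = {6, 3, 4, 1, 5}
  4. ckA   = {6, 3, 1}
  5. kcA   = {6, 3, 0, 4, 1, 5}
  6. ckcA  = {2}
  7. kckcA = {2, 4, 5}
  8. ckckcA = {6, 3, 0, 1}
applying k or c yields no new set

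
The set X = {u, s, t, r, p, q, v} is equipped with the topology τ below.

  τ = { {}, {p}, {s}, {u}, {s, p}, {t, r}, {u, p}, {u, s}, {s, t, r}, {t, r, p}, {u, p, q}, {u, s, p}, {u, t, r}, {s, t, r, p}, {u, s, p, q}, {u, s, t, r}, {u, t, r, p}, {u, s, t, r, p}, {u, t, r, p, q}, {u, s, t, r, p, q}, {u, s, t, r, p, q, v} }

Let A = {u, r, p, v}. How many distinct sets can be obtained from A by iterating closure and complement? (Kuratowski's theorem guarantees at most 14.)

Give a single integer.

cl via duality: int({s, t, q}) = {s}, so X∖{s} = {u, t, r, p, q, v}
Write k for closure, c for complement:
  1. A     = {u, r, p, v}
  2. kA    = {u, t, r, p, q, v}
  3. cA    = {s, t, q}
  4. ckA   = {s}
  5. kcA   = {s, t, r, q, v}
  6. kckA  = {s, v}
  7. ckcA  = {u, p}
  8. ckckA = {u, t, r, p, q}
  9. kckcA = {u, p, q, v}
  10. ckckcA = {s, t, r}
  11. kckckcA = {s, t, r, v}
  12. ckckckcA = {u, p, q}
applying k or c yields no new set

12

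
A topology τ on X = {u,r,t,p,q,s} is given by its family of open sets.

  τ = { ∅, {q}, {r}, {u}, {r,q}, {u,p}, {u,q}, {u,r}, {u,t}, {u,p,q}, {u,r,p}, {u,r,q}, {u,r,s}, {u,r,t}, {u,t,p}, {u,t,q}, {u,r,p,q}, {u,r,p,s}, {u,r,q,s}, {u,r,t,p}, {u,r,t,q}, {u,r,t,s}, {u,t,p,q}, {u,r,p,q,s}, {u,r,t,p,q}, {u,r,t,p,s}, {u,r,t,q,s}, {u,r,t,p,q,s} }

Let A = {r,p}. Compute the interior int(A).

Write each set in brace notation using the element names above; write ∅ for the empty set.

opens ⊆ A: ∅, {r}; union → int = {r}

{r}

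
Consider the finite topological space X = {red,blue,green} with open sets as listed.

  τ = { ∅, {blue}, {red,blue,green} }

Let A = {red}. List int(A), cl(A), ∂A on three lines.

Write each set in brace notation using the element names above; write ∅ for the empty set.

U open, U⊆A: ∅. int(A) = ⋃ = ∅
X∖A={blue,green}, int(X∖A)={blue}, hence cl(A)={red,green}
∂A: remove int from cl → {red,green}

int(A) = ∅
cl(A)  = {red,green}
∂A     = {red,green}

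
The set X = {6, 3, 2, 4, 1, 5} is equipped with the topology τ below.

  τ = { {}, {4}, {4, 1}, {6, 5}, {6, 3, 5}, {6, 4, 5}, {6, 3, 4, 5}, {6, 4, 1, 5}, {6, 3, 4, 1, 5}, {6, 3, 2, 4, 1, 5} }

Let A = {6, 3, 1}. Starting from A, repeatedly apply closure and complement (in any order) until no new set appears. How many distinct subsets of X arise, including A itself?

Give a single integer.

closure: X∖int(X∖A) = X∖{4} = {6, 3, 2, 1, 5}
Let k=closure and c=complement:
  1. A     = {6, 3, 1}
  2. kA    = {6, 3, 2, 1, 5}
  3. cA    = {2, 4, 5}
  4. ckA   = {4}
  5. kcA   = {6, 3, 2, 4, 1, 5}
  6. kckA  = {2, 4, 1}
  7. ckcA  = {}
  8. ckckA = {6, 3, 5}
  9. kckckA = {6, 3, 2, 5}
  10. ckckckA = {4, 1}
— saturated at 10

10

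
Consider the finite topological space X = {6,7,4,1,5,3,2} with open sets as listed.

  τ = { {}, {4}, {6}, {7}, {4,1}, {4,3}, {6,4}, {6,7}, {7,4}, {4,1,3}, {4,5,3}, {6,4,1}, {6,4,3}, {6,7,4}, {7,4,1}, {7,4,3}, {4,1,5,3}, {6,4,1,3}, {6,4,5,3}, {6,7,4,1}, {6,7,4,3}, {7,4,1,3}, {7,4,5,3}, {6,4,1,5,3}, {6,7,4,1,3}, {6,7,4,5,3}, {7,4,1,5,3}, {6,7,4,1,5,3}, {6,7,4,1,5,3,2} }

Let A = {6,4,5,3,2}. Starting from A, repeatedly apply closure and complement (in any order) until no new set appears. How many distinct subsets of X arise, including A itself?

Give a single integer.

X∖A={7,1}, int(X∖A)={7}, hence cl(A)={6,4,1,5,3,2}
Orbit (k=closure, c=complement):
  1. A     = {6,4,5,3,2}
  2. kA    = {6,4,1,5,3,2}
  3. cA    = {7,1}
  4. ckA   = {7}
  5. kcA   = {7,1,2}
  6. kckA  = {7,2}
  7. ckcA  = {6,4,5,3}
  8. ckckA = {6,4,1,5,3}
(closed under both — stop)

8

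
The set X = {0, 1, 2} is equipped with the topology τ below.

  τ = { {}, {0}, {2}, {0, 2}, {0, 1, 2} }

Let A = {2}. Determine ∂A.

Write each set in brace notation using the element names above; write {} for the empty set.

{1}

open subsets of A: {}, {2}; so int(A) = {2}
closure: X∖int(X∖A) = X∖{0} = {1, 2}
∂A = {1, 2} minus {2} = {1}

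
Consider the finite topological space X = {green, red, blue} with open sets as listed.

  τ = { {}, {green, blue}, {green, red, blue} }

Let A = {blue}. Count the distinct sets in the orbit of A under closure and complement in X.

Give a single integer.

4

closure: X∖int(X∖A) = X∖{} = {green, red, blue}
Let k=closure and c=complement:
  1. A     = {blue}
  2. kA    = {green, red, blue}
  3. cA    = {green, red}
  4. ckA   = {}
— saturated at 4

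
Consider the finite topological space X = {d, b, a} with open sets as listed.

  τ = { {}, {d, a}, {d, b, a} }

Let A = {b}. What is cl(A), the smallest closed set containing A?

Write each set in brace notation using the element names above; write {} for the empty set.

cl via duality: int({d, a}) = {d, a}, so X∖{d, a} = {b}

{b}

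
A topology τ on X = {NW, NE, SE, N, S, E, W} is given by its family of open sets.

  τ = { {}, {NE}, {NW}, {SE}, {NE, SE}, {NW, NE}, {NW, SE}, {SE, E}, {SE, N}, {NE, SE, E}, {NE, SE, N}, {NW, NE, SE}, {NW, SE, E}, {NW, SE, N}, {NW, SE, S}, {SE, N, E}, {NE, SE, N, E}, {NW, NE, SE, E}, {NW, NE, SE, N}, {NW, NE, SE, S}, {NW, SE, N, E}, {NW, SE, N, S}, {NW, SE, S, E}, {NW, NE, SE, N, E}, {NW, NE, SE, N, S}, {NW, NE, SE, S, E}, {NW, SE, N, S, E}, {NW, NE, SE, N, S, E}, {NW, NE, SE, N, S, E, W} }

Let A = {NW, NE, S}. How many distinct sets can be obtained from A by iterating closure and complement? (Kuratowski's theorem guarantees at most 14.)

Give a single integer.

X∖A={SE, N, E, W}, int(X∖A)={SE, N, E}, hence cl(A)={NW, NE, S, W}
Orbit (k=closure, c=complement):
  1. A     = {NW, NE, S}
  2. kA    = {NW, NE, S, W}
  3. cA    = {SE, N, E, W}
  4. ckA   = {SE, N, E}
  5. kcA   = {SE, N, S, E, W}
  6. ckcA  = {NW, NE}
(closed under both — stop)

6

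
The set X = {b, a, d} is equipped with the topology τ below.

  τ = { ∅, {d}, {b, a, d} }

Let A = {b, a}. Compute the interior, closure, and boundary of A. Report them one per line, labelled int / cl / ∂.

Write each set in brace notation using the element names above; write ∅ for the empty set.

open subsets of A: ∅; so int(A) = ∅
closure: X∖int(X∖A) = X∖{d} = {b, a}
∂A = {b, a} minus ∅ = {b, a}

int(A) = ∅
cl(A)  = {b, a}
∂A     = {b, a}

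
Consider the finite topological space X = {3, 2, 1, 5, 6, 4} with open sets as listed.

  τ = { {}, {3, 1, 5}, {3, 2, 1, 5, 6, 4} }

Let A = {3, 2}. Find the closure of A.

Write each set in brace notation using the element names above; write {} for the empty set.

{3, 2, 1, 5, 6, 4}

cl via duality: int({1, 5, 6, 4}) = {}, so X∖{} = {3, 2, 1, 5, 6, 4}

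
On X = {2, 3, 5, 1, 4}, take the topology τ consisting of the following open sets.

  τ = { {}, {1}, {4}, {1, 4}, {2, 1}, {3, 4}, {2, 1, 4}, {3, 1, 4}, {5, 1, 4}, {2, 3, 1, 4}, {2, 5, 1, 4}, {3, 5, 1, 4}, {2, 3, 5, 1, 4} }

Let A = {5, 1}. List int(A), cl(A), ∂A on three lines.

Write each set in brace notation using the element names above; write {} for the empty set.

interior: largest open inside A is {1} (from {}, {1})
cl via duality: int({2, 3, 4}) = {3, 4}, so X∖{3, 4} = {2, 5, 1}
cl∖int = {2, 5}

int(A) = {1}
cl(A)  = {2, 5, 1}
∂A     = {2, 5}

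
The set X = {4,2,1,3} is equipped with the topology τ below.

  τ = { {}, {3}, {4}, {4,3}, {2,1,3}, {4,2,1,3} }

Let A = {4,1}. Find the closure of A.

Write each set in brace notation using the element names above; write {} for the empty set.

complement {2,3}; its interior {3}; cl(A) = X∖{3} = {4,2,1}

{4,2,1}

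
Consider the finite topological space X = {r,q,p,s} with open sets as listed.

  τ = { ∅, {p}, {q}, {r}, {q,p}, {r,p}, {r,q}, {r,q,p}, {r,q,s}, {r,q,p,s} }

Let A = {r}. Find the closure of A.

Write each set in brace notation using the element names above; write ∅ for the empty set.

closure: X∖int(X∖A) = X∖{q,p} = {r,s}

{r,s}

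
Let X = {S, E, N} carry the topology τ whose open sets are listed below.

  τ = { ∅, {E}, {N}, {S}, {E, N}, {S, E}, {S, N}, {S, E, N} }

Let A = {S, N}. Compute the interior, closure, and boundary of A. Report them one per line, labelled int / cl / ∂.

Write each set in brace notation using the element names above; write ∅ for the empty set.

int(A) = {S, N}
cl(A)  = {S, N}
∂A     = ∅

U open, U⊆A: ∅, {S}, {N}, {S, N}. int(A) = ⋃ = {S, N}
X∖A={E}, int(X∖A)={E}, hence cl(A)={S, N}
∂A: remove int from cl → ∅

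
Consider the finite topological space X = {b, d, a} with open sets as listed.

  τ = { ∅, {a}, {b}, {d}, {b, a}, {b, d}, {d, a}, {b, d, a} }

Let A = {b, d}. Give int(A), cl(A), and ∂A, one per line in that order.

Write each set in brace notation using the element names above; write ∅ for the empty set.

opens ⊆ A: ∅, {b}, {d}, {b, d}; union → int = {b, d}
complement {a}; its interior {a}; cl(A) = X∖{a} = {b, d}
boundary = {b, d} ∖ {b, d} = ∅

int(A) = {b, d}
cl(A)  = {b, d}
∂A     = ∅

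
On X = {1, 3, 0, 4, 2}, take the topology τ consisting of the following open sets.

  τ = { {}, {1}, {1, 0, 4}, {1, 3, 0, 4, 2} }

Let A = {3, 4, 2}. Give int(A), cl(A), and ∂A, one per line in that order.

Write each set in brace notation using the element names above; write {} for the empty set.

interior: largest open inside A is {} (from {})
cl via duality: int({1, 0}) = {1}, so X∖{1} = {3, 0, 4, 2}
cl∖int = {3, 0, 4, 2}

int(A) = {}
cl(A)  = {3, 0, 4, 2}
∂A     = {3, 0, 4, 2}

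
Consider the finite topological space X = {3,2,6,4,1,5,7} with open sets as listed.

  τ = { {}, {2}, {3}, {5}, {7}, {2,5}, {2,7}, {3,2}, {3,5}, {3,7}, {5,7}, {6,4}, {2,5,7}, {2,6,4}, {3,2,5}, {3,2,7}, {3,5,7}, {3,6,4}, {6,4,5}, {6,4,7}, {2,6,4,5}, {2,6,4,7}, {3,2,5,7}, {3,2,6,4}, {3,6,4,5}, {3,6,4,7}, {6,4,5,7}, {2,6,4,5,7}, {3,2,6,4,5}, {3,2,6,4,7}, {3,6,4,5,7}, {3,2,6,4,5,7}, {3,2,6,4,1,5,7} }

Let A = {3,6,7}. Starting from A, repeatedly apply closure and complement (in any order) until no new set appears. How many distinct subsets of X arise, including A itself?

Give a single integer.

X∖A={2,4,1,5}, int(X∖A)={2,5}, hence cl(A)={3,6,4,1,7}
Orbit (k=closure, c=complement):
  1. A     = {3,6,7}
  2. kA    = {3,6,4,1,7}
  3. cA    = {2,4,1,5}
  4. ckA   = {2,5}
  5. kcA   = {2,6,4,1,5}
  6. kckA  = {2,1,5}
  7. ckcA  = {3,7}
  8. ckckA = {3,6,4,7}
  9. kckcA = {3,1,7}
  10. ckckcA = {2,6,4,5}
(closed under both — stop)

10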